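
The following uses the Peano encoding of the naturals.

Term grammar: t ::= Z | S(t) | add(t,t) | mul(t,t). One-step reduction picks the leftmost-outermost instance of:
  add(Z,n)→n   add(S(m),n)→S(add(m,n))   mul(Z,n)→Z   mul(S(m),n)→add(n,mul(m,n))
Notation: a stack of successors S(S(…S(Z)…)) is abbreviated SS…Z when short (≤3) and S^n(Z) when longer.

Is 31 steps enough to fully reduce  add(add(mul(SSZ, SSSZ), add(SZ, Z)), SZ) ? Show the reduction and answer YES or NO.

  start: add(add(mul(SSZ, SSSZ), add(SZ, Z)), SZ)
  [1] add(add(add(SSSZ, mul(SZ, SSSZ)), add(SZ, Z)), SZ)
  [2] add(add(S(add(SSZ, mul(SZ, SSSZ))), add(SZ, Z)), SZ)
  [3] add(S(add(add(SSZ, mul(SZ, SSSZ)), add(SZ, Z))), SZ)
  [4] S(add(add(add(SSZ, mul(SZ, SSSZ)), add(SZ, Z)), SZ))
  [5] S(add(add(S(add(SZ, mul(SZ, SSSZ))), add(SZ, Z)), SZ))
  [6] S(add(S(add(add(SZ, mul(SZ, SSSZ)), add(SZ, Z))), SZ))
  [7] S(S(add(add(add(SZ, mul(SZ, SSSZ)), add(SZ, Z)), SZ)))
  [8] S(S(add(add(S(add(Z, mul(SZ, SSSZ))), add(SZ, Z)), SZ)))
  [9] S(S(add(S(add(add(Z, mul(SZ, SSSZ)), add(SZ, Z))), SZ)))
  [10] S(S(S(add(add(add(Z, mul(SZ, SSSZ)), add(SZ, Z)), SZ))))
  [11] S(S(S(add(add(mul(SZ, SSSZ), add(SZ, Z)), SZ))))
  [12] S(S(S(add(add(add(SSSZ, mul(Z, SSSZ)), add(SZ, Z)), SZ))))
  [13] S(S(S(add(add(S(add(SSZ, mul(Z, SSSZ))), add(SZ, Z)), SZ))))
  [14] S(S(S(add(S(add(add(SSZ, mul(Z, SSSZ)), add(SZ, Z))), SZ))))
  [15] S(S(S(S(add(add(add(SSZ, mul(Z, SSSZ)), add(SZ, Z)), SZ)))))
  [16] S(S(S(S(add(add(S(add(SZ, mul(Z, SSSZ))), add(SZ, Z)), SZ)))))
  [17] S(S(S(S(add(S(add(add(SZ, mul(Z, SSSZ)), add(SZ, Z))), SZ)))))
  [18] S(S(S(S(S(add(add(add(SZ, mul(Z, SSSZ)), add(SZ, Z)), SZ))))))
  [19] S(S(S(S(S(add(add(S(add(Z, mul(Z, SSSZ))), add(SZ, Z)), SZ))))))
  [20] S(S(S(S(S(add(S(add(add(Z, mul(Z, SSSZ)), add(SZ, Z))), SZ))))))
  [21] S(S(S(S(S(S(add(add(add(Z, mul(Z, SSSZ)), add(SZ, Z)), SZ)))))))
  [22] S(S(S(S(S(S(add(add(mul(Z, SSSZ), add(SZ, Z)), SZ)))))))
  [23] S(S(S(S(S(S(add(add(Z, add(SZ, Z)), SZ)))))))
  [24] S(S(S(S(S(S(add(add(SZ, Z), SZ)))))))
  [25] S(S(S(S(S(S(add(S(add(Z, Z)), SZ)))))))
  [26] S(S(S(S(S(S(S(add(add(Z, Z), SZ))))))))
  [27] S(S(S(S(S(S(S(add(Z, SZ))))))))
  [28] S^8(Z)

Answer: YES — reaches normal form S^8(Z) in 28 ≤ 31 steps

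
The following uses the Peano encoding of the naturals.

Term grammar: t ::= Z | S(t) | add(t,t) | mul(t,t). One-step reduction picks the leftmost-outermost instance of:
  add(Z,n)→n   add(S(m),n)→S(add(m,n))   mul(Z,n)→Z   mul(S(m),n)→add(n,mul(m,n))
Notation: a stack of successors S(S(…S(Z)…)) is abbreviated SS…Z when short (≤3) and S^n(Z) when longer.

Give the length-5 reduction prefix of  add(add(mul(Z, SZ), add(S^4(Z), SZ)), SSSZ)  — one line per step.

Answer: after 5 steps: S(add(S(add(SSZ, SZ)), SSSZ))

Working:
  start: add(add(mul(Z, SZ), add(S^4(Z), SZ)), SSSZ)
  [1] add(add(Z, add(S^4(Z), SZ)), SSSZ)
  [2] add(add(S^4(Z), SZ), SSSZ)
  [3] add(S(add(SSSZ, SZ)), SSSZ)
  [4] S(add(add(SSSZ, SZ), SSSZ))
  [5] S(add(S(add(SSZ, SZ)), SSSZ))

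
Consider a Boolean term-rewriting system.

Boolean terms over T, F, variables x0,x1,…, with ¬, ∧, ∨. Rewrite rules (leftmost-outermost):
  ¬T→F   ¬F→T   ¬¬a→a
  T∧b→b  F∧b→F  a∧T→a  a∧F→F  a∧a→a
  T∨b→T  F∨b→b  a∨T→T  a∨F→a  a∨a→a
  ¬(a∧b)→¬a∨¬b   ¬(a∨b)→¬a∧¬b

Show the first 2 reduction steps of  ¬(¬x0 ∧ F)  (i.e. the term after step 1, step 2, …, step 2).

  start: ¬(¬x0 ∧ F)
  [1] ¬¬x0 ∨ ¬F
  [2] x0 ∨ ¬F

Answer: after 2 steps: x0 ∨ ¬F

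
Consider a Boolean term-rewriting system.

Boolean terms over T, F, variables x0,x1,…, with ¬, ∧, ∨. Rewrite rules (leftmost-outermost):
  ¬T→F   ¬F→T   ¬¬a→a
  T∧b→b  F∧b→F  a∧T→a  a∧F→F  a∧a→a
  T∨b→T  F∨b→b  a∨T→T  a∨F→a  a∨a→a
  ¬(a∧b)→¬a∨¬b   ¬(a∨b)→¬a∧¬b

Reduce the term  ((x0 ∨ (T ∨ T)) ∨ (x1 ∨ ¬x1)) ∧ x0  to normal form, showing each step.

Answer: normal form = x0  (in 4 steps)

Derivation:
  start: ((x0 ∨ (T ∨ T)) ∨ (x1 ∨ ¬x1)) ∧ x0
  [1] ((x0 ∨ T) ∨ (x1 ∨ ¬x1)) ∧ x0
  [2] (T ∨ (x1 ∨ ¬x1)) ∧ x0
  [3] T ∧ x0
  [4] x0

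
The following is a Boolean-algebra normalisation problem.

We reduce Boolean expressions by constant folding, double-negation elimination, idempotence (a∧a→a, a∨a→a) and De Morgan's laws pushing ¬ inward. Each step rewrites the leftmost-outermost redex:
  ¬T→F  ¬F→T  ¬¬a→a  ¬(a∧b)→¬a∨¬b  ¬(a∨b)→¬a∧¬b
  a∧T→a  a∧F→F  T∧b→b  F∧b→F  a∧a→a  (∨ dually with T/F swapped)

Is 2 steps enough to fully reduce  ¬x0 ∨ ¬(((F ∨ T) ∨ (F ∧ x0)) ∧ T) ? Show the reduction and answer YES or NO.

  start: ¬x0 ∨ ¬(((F ∨ T) ∨ (F ∧ x0)) ∧ T)
  →1  ¬x0 ∨ (¬((F ∨ T) ∨ (F ∧ x0)) ∨ ¬T)
  →2  ¬x0 ∨ ((¬(F ∨ T) ∧ ¬(F ∧ x0)) ∨ ¬T)

Answer: NO — after 2 steps the term is ¬x0 ∨ ((¬(F ∨ T) ∧ ¬(F ∧ x0)) ∨ ¬T), not yet normal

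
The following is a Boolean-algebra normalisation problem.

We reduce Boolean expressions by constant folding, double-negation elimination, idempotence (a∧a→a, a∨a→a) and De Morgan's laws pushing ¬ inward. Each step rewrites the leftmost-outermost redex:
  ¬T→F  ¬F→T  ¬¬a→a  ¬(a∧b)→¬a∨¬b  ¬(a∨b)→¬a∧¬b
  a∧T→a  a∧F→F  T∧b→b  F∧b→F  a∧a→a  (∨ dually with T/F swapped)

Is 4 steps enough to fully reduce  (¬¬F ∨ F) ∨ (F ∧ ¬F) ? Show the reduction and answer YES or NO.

Answer: YES — reaches normal form F in 4 ≤ 4 steps

Derivation:
  start: (¬¬F ∨ F) ∨ (F ∧ ¬F)
  step 1: ¬¬F ∨ (F ∧ ¬F)
  step 2: F ∨ (F ∧ ¬F)
  step 3: F ∧ ¬F
  step 4: F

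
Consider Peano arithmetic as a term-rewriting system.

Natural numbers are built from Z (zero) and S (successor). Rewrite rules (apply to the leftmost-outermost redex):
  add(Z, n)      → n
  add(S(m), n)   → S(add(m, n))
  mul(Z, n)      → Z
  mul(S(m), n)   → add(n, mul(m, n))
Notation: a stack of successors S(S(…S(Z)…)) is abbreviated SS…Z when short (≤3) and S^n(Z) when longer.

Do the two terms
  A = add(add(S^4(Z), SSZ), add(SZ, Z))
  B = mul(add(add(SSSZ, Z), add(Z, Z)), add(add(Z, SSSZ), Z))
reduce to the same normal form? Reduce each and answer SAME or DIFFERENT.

Term A:
  start: add(add(S^4(Z), SSZ), add(SZ, Z))
  →1  add(S(add(SSSZ, SSZ)), add(SZ, Z))
  →2  S(add(add(SSSZ, SSZ), add(SZ, Z)))
  →3  S(add(S(add(SSZ, SSZ)), add(SZ, Z)))
  →4  S(S(add(add(SSZ, SSZ), add(SZ, Z))))
  →5  S(S(add(S(add(SZ, SSZ)), add(SZ, Z))))
  →6  S(S(S(add(add(SZ, SSZ), add(SZ, Z)))))
  →7  S(S(S(add(S(add(Z, SSZ)), add(SZ, Z)))))
  →8  S(S(S(S(add(add(Z, SSZ), add(SZ, Z))))))
  →9  S(S(S(S(add(SSZ, add(SZ, Z))))))
  →10  S(S(S(S(S(add(SZ, add(SZ, Z)))))))
  →11  S(S(S(S(S(S(add(Z, add(SZ, Z))))))))
  →12  S(S(S(S(S(S(add(SZ, Z)))))))
  →13  S(S(S(S(S(S(S(add(Z, Z))))))))
  →14  S^7(Z)

Term B:
  start: mul(add(add(SSSZ, Z), add(Z, Z)), add(add(Z, SSSZ), Z))
  →1  mul(add(S(add(SSZ, Z)), add(Z, Z)), add(add(Z, SSSZ), Z))
  →2  mul(S(add(add(SSZ, Z), add(Z, Z))), add(add(Z, SSSZ), Z))
  →3  add(add(add(Z, SSSZ), Z), mul(add(add(SSZ, Z), add(Z, Z)), add(add(Z, SSSZ), Z)))
  →4  add(add(SSSZ, Z), mul(add(add(SSZ, Z), add(Z, Z)), add(add(Z, SSSZ), Z)))
  →5  add(S(add(SSZ, Z)), mul(add(add(SSZ, Z), add(Z, Z)), add(add(Z, SSSZ), Z)))
  →6  S(add(add(SSZ, Z), mul(add(add(SSZ, Z), add(Z, Z)), add(add(Z, SSSZ), Z))))
  →7  S(add(S(add(SZ, Z)), mul(add(add(SSZ, Z), add(Z, Z)), add(add(Z, SSSZ), Z))))
  →8  S(S(add(add(SZ, Z), mul(add(add(SSZ, Z), add(Z, Z)), add(add(Z, SSSZ), Z)))))
  →9  S(S(add(S(add(Z, Z)), mul(add(add(SSZ, Z), add(Z, Z)), add(add(Z, SSSZ), Z)))))
  →10  S(S(S(add(add(Z, Z), mul(add(add(SSZ, Z), add(Z, Z)), add(add(Z, SSSZ), Z))))))
  →11  S(S(S(add(Z, mul(add(add(SSZ, Z), add(Z, Z)), add(add(Z, SSSZ), Z))))))
  →12  S(S(S(mul(add(add(SSZ, Z), add(Z, Z)), add(add(Z, SSSZ), Z)))))
  →13  S(S(S(mul(add(S(add(SZ, Z)), add(Z, Z)), add(add(Z, SSSZ), Z)))))
  →14  S(S(S(mul(S(add(add(SZ, Z), add(Z, Z))), add(add(Z, SSSZ), Z)))))
  →15  S(S(S(add(add(add(Z, SSSZ), Z), mul(add(add(SZ, Z), add(Z, Z)), add(add(Z, SSSZ), Z))))))
  →16  S(S(S(add(add(SSSZ, Z), mul(add(add(SZ, Z), add(Z, Z)), add(add(Z, SSSZ), Z))))))
  →17  S(S(S(add(S(add(SSZ, Z)), mul(add(add(SZ, Z), add(Z, Z)), add(add(Z, SSSZ), Z))))))
  →18  S(S(S(S(add(add(SSZ, Z), mul(add(add(SZ, Z), add(Z, Z)), add(add(Z, SSSZ), Z)))))))
  →19  S(S(S(S(add(S(add(SZ, Z)), mul(add(add(SZ, Z), add(Z, Z)), add(add(Z, SSSZ), Z)))))))
  →20  S(S(S(S(S(add(add(SZ, Z), mul(add(add(SZ, Z), add(Z, Z)), add(add(Z, SSSZ), Z))))))))
  →21  S(S(S(S(S(add(S(add(Z, Z)), mul(add(add(SZ, Z), add(Z, Z)), add(add(Z, SSSZ), Z))))))))
  →22  S(S(S(S(S(S(add(add(Z, Z), mul(add(add(SZ, Z), add(Z, Z)), add(add(Z, SSSZ), Z)))))))))
  →23  S(S(S(S(S(S(add(Z, mul(add(add(SZ, Z), add(Z, Z)), add(add(Z, SSSZ), Z)))))))))
  →24  S(S(S(S(S(S(mul(add(add(SZ, Z), add(Z, Z)), add(add(Z, SSSZ), Z))))))))
  →25  S(S(S(S(S(S(mul(add(S(add(Z, Z)), add(Z, Z)), add(add(Z, SSSZ), Z))))))))
  →26  S(S(S(S(S(S(mul(S(add(add(Z, Z), add(Z, Z))), add(add(Z, SSSZ), Z))))))))
  →27  S(S(S(S(S(S(add(add(add(Z, SSSZ), Z), mul(add(add(Z, Z), add(Z, Z)), add(add(Z, SSSZ), Z)))))))))
  →28  S(S(S(S(S(S(add(add(SSSZ, Z), mul(add(add(Z, Z), add(Z, Z)), add(add(Z, SSSZ), Z)))))))))
  →29  S(S(S(S(S(S(add(S(add(SSZ, Z)), mul(add(add(Z, Z), add(Z, Z)), add(add(Z, SSSZ), Z)))))))))
  →30  S(S(S(S(S(S(S(add(add(SSZ, Z), mul(add(add(Z, Z), add(Z, Z)), add(add(Z, SSSZ), Z))))))))))
  →31  S(S(S(S(S(S(S(add(S(add(SZ, Z)), mul(add(add(Z, Z), add(Z, Z)), add(add(Z, SSSZ), Z))))))))))
  →32  S(S(S(S(S(S(S(S(add(add(SZ, Z), mul(add(add(Z, Z), add(Z, Z)), add(add(Z, SSSZ), Z)))))))))))
  →33  S(S(S(S(S(S(S(S(add(S(add(Z, Z)), mul(add(add(Z, Z), add(Z, Z)), add(add(Z, SSSZ), Z)))))))))))
  →34  S(S(S(S(S(S(S(S(S(add(add(Z, Z), mul(add(add(Z, Z), add(Z, Z)), add(add(Z, SSSZ), Z))))))))))))
  →35  S(S(S(S(S(S(S(S(S(add(Z, mul(add(add(Z, Z), add(Z, Z)), add(add(Z, SSSZ), Z))))))))))))
  →36  S(S(S(S(S(S(S(S(S(mul(add(add(Z, Z), add(Z, Z)), add(add(Z, SSSZ), Z)))))))))))
  →37  S(S(S(S(S(S(S(S(S(mul(add(Z, add(Z, Z)), add(add(Z, SSSZ), Z)))))))))))
  →38  S(S(S(S(S(S(S(S(S(mul(add(Z, Z), add(add(Z, SSSZ), Z)))))))))))
  →39  S(S(S(S(S(S(S(S(S(mul(Z, add(add(Z, SSSZ), Z)))))))))))
  →40  S^9(Z)

Answer: DIFFERENT — A ⇓ S^7(Z), B ⇓ S^9(Z)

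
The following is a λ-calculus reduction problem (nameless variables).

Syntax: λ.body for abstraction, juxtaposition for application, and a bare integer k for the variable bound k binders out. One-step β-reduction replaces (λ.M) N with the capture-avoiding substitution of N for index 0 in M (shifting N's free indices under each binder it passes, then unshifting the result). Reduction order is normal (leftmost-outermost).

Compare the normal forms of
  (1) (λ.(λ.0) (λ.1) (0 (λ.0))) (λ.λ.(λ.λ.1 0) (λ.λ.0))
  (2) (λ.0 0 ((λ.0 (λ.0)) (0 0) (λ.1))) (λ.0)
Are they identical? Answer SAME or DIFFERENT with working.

Answer: DIFFERENT — A ⇓ λ.λ.λ.λ.0, B ⇓ λ.λ.0

Derivation:
Term A:
  start: (λ.(λ.0) (λ.1) (0 (λ.0))) (λ.λ.(λ.λ.1 0) (λ.λ.0))
  →1  (λ.0) (λ.λ.λ.(λ.λ.1 0) (λ.λ.0)) ((λ.λ.(λ.λ.1 0) (λ.λ.0)) (λ.0))
  →2  (λ.λ.λ.(λ.λ.1 0) (λ.λ.0)) ((λ.λ.(λ.λ.1 0) (λ.λ.0)) (λ.0))
  →3  λ.λ.(λ.λ.1 0) (λ.λ.0)
  →4  λ.λ.λ.(λ.λ.0) 0
  →5  λ.λ.λ.λ.0

Term B:
  start: (λ.0 0 ((λ.0 (λ.0)) (0 0) (λ.1))) (λ.0)
  →1  (λ.0) (λ.0) ((λ.0 (λ.0)) ((λ.0) (λ.0)) (λ.λ.0))
  →2  (λ.0) ((λ.0 (λ.0)) ((λ.0) (λ.0)) (λ.λ.0))
  →3  (λ.0 (λ.0)) ((λ.0) (λ.0)) (λ.λ.0)
  →4  (λ.0) (λ.0) (λ.0) (λ.λ.0)
  →5  (λ.0) (λ.0) (λ.λ.0)
  →6  (λ.0) (λ.λ.0)
  →7  λ.λ.0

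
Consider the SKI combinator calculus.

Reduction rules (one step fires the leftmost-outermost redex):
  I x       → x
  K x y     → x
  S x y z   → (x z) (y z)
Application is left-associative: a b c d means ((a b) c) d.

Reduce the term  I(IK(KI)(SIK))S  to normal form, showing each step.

  start: I(IK(KI)(SIK))S
  step 1: IK(KI)(SIK)S
  step 2: K(KI)(SIK)S
  step 3: KIS
  step 4: I

Answer: normal form = I  (in 4 steps)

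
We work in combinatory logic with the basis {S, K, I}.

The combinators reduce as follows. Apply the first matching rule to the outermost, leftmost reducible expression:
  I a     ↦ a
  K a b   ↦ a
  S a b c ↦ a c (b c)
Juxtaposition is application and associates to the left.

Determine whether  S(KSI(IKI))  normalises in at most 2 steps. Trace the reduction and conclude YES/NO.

  start: S(KSI(IKI))
  step 1: S(S(IKI))
  step 2: S(S(KI))

Answer: YES — reaches normal form S(S(KI)) in 2 ≤ 2 steps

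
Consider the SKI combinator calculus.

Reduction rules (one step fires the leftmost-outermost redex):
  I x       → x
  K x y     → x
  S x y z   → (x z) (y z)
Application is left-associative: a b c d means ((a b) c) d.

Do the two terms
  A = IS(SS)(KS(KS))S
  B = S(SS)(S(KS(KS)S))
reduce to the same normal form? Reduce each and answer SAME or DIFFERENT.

Answer: SAME — A ⇓ S(SS)(S(SS)), B ⇓ S(SS)(S(SS))

Derivation:
Term A:
  start: IS(SS)(KS(KS))S
  step 1: S(SS)(KS(KS))S
  step 2: SSS(KS(KS)S)
  step 3: S(KS(KS)S)(S(KS(KS)S))
  step 4: S(SS)(S(KS(KS)S))
  step 5: S(SS)(S(SS))

Term B:
  start: S(SS)(S(KS(KS)S))
  step 1: S(SS)(S(SS))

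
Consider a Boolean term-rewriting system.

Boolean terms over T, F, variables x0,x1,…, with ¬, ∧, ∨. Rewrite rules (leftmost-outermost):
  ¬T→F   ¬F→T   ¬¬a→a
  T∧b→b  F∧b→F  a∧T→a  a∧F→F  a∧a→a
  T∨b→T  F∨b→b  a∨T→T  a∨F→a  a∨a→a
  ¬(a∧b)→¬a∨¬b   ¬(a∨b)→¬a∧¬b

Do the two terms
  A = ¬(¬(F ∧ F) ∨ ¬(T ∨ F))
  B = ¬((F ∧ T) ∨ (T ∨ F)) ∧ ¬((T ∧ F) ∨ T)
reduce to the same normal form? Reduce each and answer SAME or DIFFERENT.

Answer: SAME — A ⇓ F, B ⇓ F

Reduction:
Term A:
  start: ¬(¬(F ∧ F) ∨ ¬(T ∨ F))
  [1] ¬¬(F ∧ F) ∧ ¬¬(T ∨ F)
  [2] (F ∧ F) ∧ ¬¬(T ∨ F)
  [3] F ∧ ¬¬(T ∨ F)
  [4] F

Term B:
  start: ¬((F ∧ T) ∨ (T ∨ F)) ∧ ¬((T ∧ F) ∨ T)
  [1] (¬(F ∧ T) ∧ ¬(T ∨ F)) ∧ ¬((T ∧ F) ∨ T)
  [2] ((¬F ∨ ¬T) ∧ ¬(T ∨ F)) ∧ ¬((T ∧ F) ∨ T)
  [3] ((T ∨ ¬T) ∧ ¬(T ∨ F)) ∧ ¬((T ∧ F) ∨ T)
  [4] (T ∧ ¬(T ∨ F)) ∧ ¬((T ∧ F) ∨ T)
  [5] ¬(T ∨ F) ∧ ¬((T ∧ F) ∨ T)
  [6] (¬T ∧ ¬F) ∧ ¬((T ∧ F) ∨ T)
  [7] (F ∧ ¬F) ∧ ¬((T ∧ F) ∨ T)
  [8] F ∧ ¬((T ∧ F) ∨ T)
  [9] F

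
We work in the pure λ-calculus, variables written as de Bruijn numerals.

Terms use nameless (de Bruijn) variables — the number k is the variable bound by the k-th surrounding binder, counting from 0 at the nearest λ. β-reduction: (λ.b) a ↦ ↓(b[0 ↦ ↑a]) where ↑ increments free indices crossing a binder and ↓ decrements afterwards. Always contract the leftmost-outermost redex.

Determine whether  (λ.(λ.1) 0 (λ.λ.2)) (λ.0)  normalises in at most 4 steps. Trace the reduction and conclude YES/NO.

Answer: YES — reaches normal form λ.λ.λ.0 in 3 ≤ 4 steps

Reduction:
  start: (λ.(λ.1) 0 (λ.λ.2)) (λ.0)
  [1] (λ.λ.0) (λ.0) (λ.λ.λ.0)
  [2] (λ.0) (λ.λ.λ.0)
  [3] λ.λ.λ.0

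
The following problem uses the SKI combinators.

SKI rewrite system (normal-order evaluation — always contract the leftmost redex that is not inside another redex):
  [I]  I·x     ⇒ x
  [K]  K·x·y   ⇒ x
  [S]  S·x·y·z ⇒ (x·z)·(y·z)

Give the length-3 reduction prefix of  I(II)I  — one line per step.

Answer: after 3 steps: I

Working:
  start: I(II)I
  →1  III
  →2  II
  →3  I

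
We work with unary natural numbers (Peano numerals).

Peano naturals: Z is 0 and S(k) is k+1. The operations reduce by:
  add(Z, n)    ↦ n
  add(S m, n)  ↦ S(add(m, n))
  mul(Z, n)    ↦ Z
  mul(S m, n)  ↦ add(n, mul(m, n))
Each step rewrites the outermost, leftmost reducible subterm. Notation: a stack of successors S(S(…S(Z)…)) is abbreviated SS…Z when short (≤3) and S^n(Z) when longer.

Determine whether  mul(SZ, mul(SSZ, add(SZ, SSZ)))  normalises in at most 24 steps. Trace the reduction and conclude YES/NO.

  start: mul(SZ, mul(SSZ, add(SZ, SSZ)))
  →1  add(mul(SSZ, add(SZ, SSZ)), mul(Z, mul(SSZ, add(SZ, SSZ))))
  →2  add(add(add(SZ, SSZ), mul(SZ, add(SZ, SSZ))), mul(Z, mul(SSZ, add(SZ, SSZ))))
  →3  add(add(S(add(Z, SSZ)), mul(SZ, add(SZ, SSZ))), mul(Z, mul(SSZ, add(SZ, SSZ))))
  →4  add(S(add(add(Z, SSZ), mul(SZ, add(SZ, SSZ)))), mul(Z, mul(SSZ, add(SZ, SSZ))))
  →5  S(add(add(add(Z, SSZ), mul(SZ, add(SZ, SSZ))), mul(Z, mul(SSZ, add(SZ, SSZ)))))
  →6  S(add(add(SSZ, mul(SZ, add(SZ, SSZ))), mul(Z, mul(SSZ, add(SZ, SSZ)))))
  →7  S(add(S(add(SZ, mul(SZ, add(SZ, SSZ)))), mul(Z, mul(SSZ, add(SZ, SSZ)))))
  →8  S(S(add(add(SZ, mul(SZ, add(SZ, SSZ))), mul(Z, mul(SSZ, add(SZ, SSZ))))))
  →9  S(S(add(S(add(Z, mul(SZ, add(SZ, SSZ)))), mul(Z, mul(SSZ, add(SZ, SSZ))))))
  →10  S(S(S(add(add(Z, mul(SZ, add(SZ, SSZ))), mul(Z, mul(SSZ, add(SZ, SSZ)))))))
  →11  S(S(S(add(mul(SZ, add(SZ, SSZ)), mul(Z, mul(SSZ, add(SZ, SSZ)))))))
  →12  S(S(S(add(add(add(SZ, SSZ), mul(Z, add(SZ, SSZ))), mul(Z, mul(SSZ, add(SZ, SSZ)))))))
  →13  S(S(S(add(add(S(add(Z, SSZ)), mul(Z, add(SZ, SSZ))), mul(Z, mul(SSZ, add(SZ, SSZ)))))))
  →14  S(S(S(add(S(add(add(Z, SSZ), mul(Z, add(SZ, SSZ)))), mul(Z, mul(SSZ, add(SZ, SSZ)))))))
  →15  S(S(S(S(add(add(add(Z, SSZ), mul(Z, add(SZ, SSZ))), mul(Z, mul(SSZ, add(SZ, SSZ))))))))
  →16  S(S(S(S(add(add(SSZ, mul(Z, add(SZ, SSZ))), mul(Z, mul(SSZ, add(SZ, SSZ))))))))
  →17  S(S(S(S(add(S(add(SZ, mul(Z, add(SZ, SSZ)))), mul(Z, mul(SSZ, add(SZ, SSZ))))))))
  →18  S(S(S(S(S(add(add(SZ, mul(Z, add(SZ, SSZ))), mul(Z, mul(SSZ, add(SZ, SSZ)))))))))
  →19  S(S(S(S(S(add(S(add(Z, mul(Z, add(SZ, SSZ)))), mul(Z, mul(SSZ, add(SZ, SSZ)))))))))
  →20  S(S(S(S(S(S(add(add(Z, mul(Z, add(SZ, SSZ))), mul(Z, mul(SSZ, add(SZ, SSZ))))))))))
  →21  S(S(S(S(S(S(add(mul(Z, add(SZ, SSZ)), mul(Z, mul(SSZ, add(SZ, SSZ))))))))))
  →22  S(S(S(S(S(S(add(Z, mul(Z, mul(SSZ, add(SZ, SSZ))))))))))
  →23  S(S(S(S(S(S(mul(Z, mul(SSZ, add(SZ, SSZ)))))))))
  →24  S^6(Z)

Answer: YES — reaches normal form S^6(Z) in 24 ≤ 24 steps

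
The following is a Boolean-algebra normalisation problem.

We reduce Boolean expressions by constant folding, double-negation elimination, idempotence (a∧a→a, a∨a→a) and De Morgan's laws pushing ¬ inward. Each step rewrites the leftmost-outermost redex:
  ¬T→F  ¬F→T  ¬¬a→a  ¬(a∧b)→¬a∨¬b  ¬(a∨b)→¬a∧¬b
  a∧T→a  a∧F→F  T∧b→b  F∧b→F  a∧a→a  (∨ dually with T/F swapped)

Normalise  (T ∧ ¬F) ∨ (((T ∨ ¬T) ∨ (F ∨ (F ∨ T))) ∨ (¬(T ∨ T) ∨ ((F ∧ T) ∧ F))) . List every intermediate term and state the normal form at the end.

  start: (T ∧ ¬F) ∨ (((T ∨ ¬T) ∨ (F ∨ (F ∨ T))) ∨ (¬(T ∨ T) ∨ ((F ∧ T) ∧ F)))
  [1] ¬F ∨ (((T ∨ ¬T) ∨ (F ∨ (F ∨ T))) ∨ (¬(T ∨ T) ∨ ((F ∧ T) ∧ F)))
  [2] T ∨ (((T ∨ ¬T) ∨ (F ∨ (F ∨ T))) ∨ (¬(T ∨ T) ∨ ((F ∧ T) ∧ F)))
  [3] T

Answer: normal form = T  (in 3 steps)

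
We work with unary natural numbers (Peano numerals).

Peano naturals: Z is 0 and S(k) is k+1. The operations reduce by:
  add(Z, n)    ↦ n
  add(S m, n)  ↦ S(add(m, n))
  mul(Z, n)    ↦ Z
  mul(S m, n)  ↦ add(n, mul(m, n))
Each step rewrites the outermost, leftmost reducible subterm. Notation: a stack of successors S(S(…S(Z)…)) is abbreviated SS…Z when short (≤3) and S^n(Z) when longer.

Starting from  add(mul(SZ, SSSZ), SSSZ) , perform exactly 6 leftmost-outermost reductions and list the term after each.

Answer: after 6 steps: S(S(add(S(add(Z, mul(Z, SSSZ))), SSSZ)))

Derivation:
  start: add(mul(SZ, SSSZ), SSSZ)
  step 1: add(add(SSSZ, mul(Z, SSSZ)), SSSZ)
  step 2: add(S(add(SSZ, mul(Z, SSSZ))), SSSZ)
  step 3: S(add(add(SSZ, mul(Z, SSSZ)), SSSZ))
  step 4: S(add(S(add(SZ, mul(Z, SSSZ))), SSSZ))
  step 5: S(S(add(add(SZ, mul(Z, SSSZ)), SSSZ)))
  step 6: S(S(add(S(add(Z, mul(Z, SSSZ))), SSSZ)))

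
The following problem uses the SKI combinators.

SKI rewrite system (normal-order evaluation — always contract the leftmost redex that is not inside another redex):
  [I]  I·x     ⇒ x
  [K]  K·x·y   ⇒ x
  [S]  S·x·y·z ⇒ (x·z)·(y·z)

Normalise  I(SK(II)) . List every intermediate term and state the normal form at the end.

  start: I(SK(II))
  [1] SK(II)
  [2] SKI

Answer: normal form = SKI  (in 2 steps)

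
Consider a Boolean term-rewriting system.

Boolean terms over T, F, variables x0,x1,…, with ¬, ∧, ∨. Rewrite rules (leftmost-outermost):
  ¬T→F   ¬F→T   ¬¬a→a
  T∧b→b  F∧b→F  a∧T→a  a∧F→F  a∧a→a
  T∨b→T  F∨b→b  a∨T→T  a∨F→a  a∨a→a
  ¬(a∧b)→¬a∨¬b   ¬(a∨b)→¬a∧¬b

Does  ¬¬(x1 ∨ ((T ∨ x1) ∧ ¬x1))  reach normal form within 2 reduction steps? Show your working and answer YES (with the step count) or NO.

Answer: NO — after 2 steps the term is x1 ∨ (T ∧ ¬x1), not yet normal

Reduction:
  start: ¬¬(x1 ∨ ((T ∨ x1) ∧ ¬x1))
  step 1: x1 ∨ ((T ∨ x1) ∧ ¬x1)
  step 2: x1 ∨ (T ∧ ¬x1)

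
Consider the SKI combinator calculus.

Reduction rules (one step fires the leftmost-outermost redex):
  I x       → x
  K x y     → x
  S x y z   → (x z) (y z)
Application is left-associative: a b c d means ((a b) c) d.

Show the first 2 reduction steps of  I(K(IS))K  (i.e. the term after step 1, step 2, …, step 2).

  start: I(K(IS))K
  step 1: K(IS)K
  step 2: IS

Answer: after 2 steps: IS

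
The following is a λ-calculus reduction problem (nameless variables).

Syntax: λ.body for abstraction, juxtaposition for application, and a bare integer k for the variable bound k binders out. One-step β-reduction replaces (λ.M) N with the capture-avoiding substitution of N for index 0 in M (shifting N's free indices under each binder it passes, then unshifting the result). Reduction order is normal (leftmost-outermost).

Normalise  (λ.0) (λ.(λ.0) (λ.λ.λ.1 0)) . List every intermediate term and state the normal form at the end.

Answer: normal form = λ.λ.λ.λ.1 0  (in 2 steps)

Derivation:
  start: (λ.0) (λ.(λ.0) (λ.λ.λ.1 0))
  →1  λ.(λ.0) (λ.λ.λ.1 0)
  →2  λ.λ.λ.λ.1 0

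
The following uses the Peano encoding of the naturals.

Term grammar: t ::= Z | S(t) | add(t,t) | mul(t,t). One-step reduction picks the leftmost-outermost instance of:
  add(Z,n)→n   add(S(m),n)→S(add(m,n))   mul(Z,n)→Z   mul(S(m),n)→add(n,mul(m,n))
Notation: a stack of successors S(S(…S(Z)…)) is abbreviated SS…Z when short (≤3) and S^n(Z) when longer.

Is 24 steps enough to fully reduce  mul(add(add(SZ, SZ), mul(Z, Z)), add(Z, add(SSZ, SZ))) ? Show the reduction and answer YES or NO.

  start: mul(add(add(SZ, SZ), mul(Z, Z)), add(Z, add(SSZ, SZ)))
  →1  mul(add(S(add(Z, SZ)), mul(Z, Z)), add(Z, add(SSZ, SZ)))
  →2  mul(S(add(add(Z, SZ), mul(Z, Z))), add(Z, add(SSZ, SZ)))
  →3  add(add(Z, add(SSZ, SZ)), mul(add(add(Z, SZ), mul(Z, Z)), add(Z, add(SSZ, SZ))))
  →4  add(add(SSZ, SZ), mul(add(add(Z, SZ), mul(Z, Z)), add(Z, add(SSZ, SZ))))
  →5  add(S(add(SZ, SZ)), mul(add(add(Z, SZ), mul(Z, Z)), add(Z, add(SSZ, SZ))))
  →6  S(add(add(SZ, SZ), mul(add(add(Z, SZ), mul(Z, Z)), add(Z, add(SSZ, SZ)))))
  →7  S(add(S(add(Z, SZ)), mul(add(add(Z, SZ), mul(Z, Z)), add(Z, add(SSZ, SZ)))))
  →8  S(S(add(add(Z, SZ), mul(add(add(Z, SZ), mul(Z, Z)), add(Z, add(SSZ, SZ))))))
  →9  S(S(add(SZ, mul(add(add(Z, SZ), mul(Z, Z)), add(Z, add(SSZ, SZ))))))
  →10  S(S(S(add(Z, mul(add(add(Z, SZ), mul(Z, Z)), add(Z, add(SSZ, SZ)))))))
  →11  S(S(S(mul(add(add(Z, SZ), mul(Z, Z)), add(Z, add(SSZ, SZ))))))
  →12  S(S(S(mul(add(SZ, mul(Z, Z)), add(Z, add(SSZ, SZ))))))
  →13  S(S(S(mul(S(add(Z, mul(Z, Z))), add(Z, add(SSZ, SZ))))))
  →14  S(S(S(add(add(Z, add(SSZ, SZ)), mul(add(Z, mul(Z, Z)), add(Z, add(SSZ, SZ)))))))
  →15  S(S(S(add(add(SSZ, SZ), mul(add(Z, mul(Z, Z)), add(Z, add(SSZ, SZ)))))))
  →16  S(S(S(add(S(add(SZ, SZ)), mul(add(Z, mul(Z, Z)), add(Z, add(SSZ, SZ)))))))
  →17  S(S(S(S(add(add(SZ, SZ), mul(add(Z, mul(Z, Z)), add(Z, add(SSZ, SZ))))))))
  →18  S(S(S(S(add(S(add(Z, SZ)), mul(add(Z, mul(Z, Z)), add(Z, add(SSZ, SZ))))))))
  →19  S(S(S(S(S(add(add(Z, SZ), mul(add(Z, mul(Z, Z)), add(Z, add(SSZ, SZ)))))))))
  →20  S(S(S(S(S(add(SZ, mul(add(Z, mul(Z, Z)), add(Z, add(SSZ, SZ)))))))))
  →21  S(S(S(S(S(S(add(Z, mul(add(Z, mul(Z, Z)), add(Z, add(SSZ, SZ))))))))))
  →22  S(S(S(S(S(S(mul(add(Z, mul(Z, Z)), add(Z, add(SSZ, SZ)))))))))
  →23  S(S(S(S(S(S(mul(mul(Z, Z), add(Z, add(SSZ, SZ)))))))))
  →24  S(S(S(S(S(S(mul(Z, add(Z, add(SSZ, SZ)))))))))

Answer: NO — after 24 steps the term is S(S(S(S(S(S(mul(Z, add(Z, add(SSZ, SZ))))))))), not yet normal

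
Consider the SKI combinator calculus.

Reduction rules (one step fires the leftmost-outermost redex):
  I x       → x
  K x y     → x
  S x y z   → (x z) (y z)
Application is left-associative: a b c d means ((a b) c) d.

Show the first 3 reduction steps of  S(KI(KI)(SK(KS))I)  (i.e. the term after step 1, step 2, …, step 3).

  start: S(KI(KI)(SK(KS))I)
  step 1: S(I(SK(KS))I)
  step 2: S(SK(KS)I)
  step 3: S(KI(KSI))

Answer: after 3 steps: S(KI(KSI))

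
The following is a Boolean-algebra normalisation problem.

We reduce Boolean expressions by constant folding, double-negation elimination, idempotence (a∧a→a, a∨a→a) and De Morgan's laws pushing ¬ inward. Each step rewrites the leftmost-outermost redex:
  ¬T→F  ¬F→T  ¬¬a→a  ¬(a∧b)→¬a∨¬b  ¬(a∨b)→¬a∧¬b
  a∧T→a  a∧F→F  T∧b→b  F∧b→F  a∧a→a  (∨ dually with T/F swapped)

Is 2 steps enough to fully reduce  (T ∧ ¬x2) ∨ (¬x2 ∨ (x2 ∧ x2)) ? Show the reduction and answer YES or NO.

  start: (T ∧ ¬x2) ∨ (¬x2 ∨ (x2 ∧ x2))
  [1] ¬x2 ∨ (¬x2 ∨ (x2 ∧ x2))
  [2] ¬x2 ∨ (¬x2 ∨ x2)

Answer: YES — reaches normal form ¬x2 ∨ (¬x2 ∨ x2) in 2 ≤ 2 steps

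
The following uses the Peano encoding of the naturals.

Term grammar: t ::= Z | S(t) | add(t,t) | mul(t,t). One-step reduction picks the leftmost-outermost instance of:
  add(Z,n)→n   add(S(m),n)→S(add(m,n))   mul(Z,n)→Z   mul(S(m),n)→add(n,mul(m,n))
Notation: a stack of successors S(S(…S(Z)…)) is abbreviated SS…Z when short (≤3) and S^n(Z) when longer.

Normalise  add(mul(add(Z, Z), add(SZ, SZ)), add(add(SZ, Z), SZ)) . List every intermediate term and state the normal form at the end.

  start: add(mul(add(Z, Z), add(SZ, SZ)), add(add(SZ, Z), SZ))
  [1] add(mul(Z, add(SZ, SZ)), add(add(SZ, Z), SZ))
  [2] add(Z, add(add(SZ, Z), SZ))
  [3] add(add(SZ, Z), SZ)
  [4] add(S(add(Z, Z)), SZ)
  [5] S(add(add(Z, Z), SZ))
  [6] S(add(Z, SZ))
  [7] SSZ

Answer: normal form = SSZ  (in 7 steps)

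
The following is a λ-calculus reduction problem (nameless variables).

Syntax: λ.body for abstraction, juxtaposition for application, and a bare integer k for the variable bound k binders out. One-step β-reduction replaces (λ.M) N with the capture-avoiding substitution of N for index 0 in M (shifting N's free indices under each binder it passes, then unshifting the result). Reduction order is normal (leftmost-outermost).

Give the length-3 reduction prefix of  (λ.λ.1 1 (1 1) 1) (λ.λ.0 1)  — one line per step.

  start: (λ.λ.1 1 (1 1) 1) (λ.λ.0 1)
  [1] λ.(λ.λ.0 1) (λ.λ.0 1) ((λ.λ.0 1) (λ.λ.0 1)) (λ.λ.0 1)
  [2] λ.(λ.0 (λ.λ.0 1)) ((λ.λ.0 1) (λ.λ.0 1)) (λ.λ.0 1)
  [3] λ.(λ.λ.0 1) (λ.λ.0 1) (λ.λ.0 1) (λ.λ.0 1)

Answer: after 3 steps: λ.(λ.λ.0 1) (λ.λ.0 1) (λ.λ.0 1) (λ.λ.0 1)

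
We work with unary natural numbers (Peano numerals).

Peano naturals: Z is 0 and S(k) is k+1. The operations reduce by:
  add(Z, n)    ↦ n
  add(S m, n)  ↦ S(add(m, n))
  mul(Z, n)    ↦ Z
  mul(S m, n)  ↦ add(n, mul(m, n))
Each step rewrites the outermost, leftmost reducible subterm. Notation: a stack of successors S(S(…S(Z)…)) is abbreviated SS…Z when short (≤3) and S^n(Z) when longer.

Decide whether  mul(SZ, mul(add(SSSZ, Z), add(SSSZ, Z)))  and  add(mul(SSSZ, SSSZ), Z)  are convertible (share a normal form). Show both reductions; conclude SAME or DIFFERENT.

Term A:
  start: mul(SZ, mul(add(SSSZ, Z), add(SSSZ, Z)))
  step 1: add(mul(add(SSSZ, Z), add(SSSZ, Z)), mul(Z, mul(add(SSSZ, Z), add(SSSZ, Z))))
  step 2: add(mul(S(add(SSZ, Z)), add(SSSZ, Z)), mul(Z, mul(add(SSSZ, Z), add(SSSZ, Z))))
  step 3: add(add(add(SSSZ, Z), mul(add(SSZ, Z), add(SSSZ, Z))), mul(Z, mul(add(SSSZ, Z), add(SSSZ, Z))))
  step 4: add(add(S(add(SSZ, Z)), mul(add(SSZ, Z), add(SSSZ, Z))), mul(Z, mul(add(SSSZ, Z), add(SSSZ, Z))))
  step 5: add(S(add(add(SSZ, Z), mul(add(SSZ, Z), add(SSSZ, Z)))), mul(Z, mul(add(SSSZ, Z), add(SSSZ, Z))))
  step 6: S(add(add(add(SSZ, Z), mul(add(SSZ, Z), add(SSSZ, Z))), mul(Z, mul(add(SSSZ, Z), add(SSSZ, Z)))))
  step 7: S(add(add(S(add(SZ, Z)), mul(add(SSZ, Z), add(SSSZ, Z))), mul(Z, mul(add(SSSZ, Z), add(SSSZ, Z)))))
  step 8: S(add(S(add(add(SZ, Z), mul(add(SSZ, Z), add(SSSZ, Z)))), mul(Z, mul(add(SSSZ, Z), add(SSSZ, Z)))))
  step 9: S(S(add(add(add(SZ, Z), mul(add(SSZ, Z), add(SSSZ, Z))), mul(Z, mul(add(SSSZ, Z), add(SSSZ, Z))))))
  step 10: S(S(add(add(S(add(Z, Z)), mul(add(SSZ, Z), add(SSSZ, Z))), mul(Z, mul(add(SSSZ, Z), add(SSSZ, Z))))))
  step 11: S(S(add(S(add(add(Z, Z), mul(add(SSZ, Z), add(SSSZ, Z)))), mul(Z, mul(add(SSSZ, Z), add(SSSZ, Z))))))
  step 12: S(S(S(add(add(add(Z, Z), mul(add(SSZ, Z), add(SSSZ, Z))), mul(Z, mul(add(SSSZ, Z), add(SSSZ, Z)))))))
  step 13: S(S(S(add(add(Z, mul(add(SSZ, Z), add(SSSZ, Z))), mul(Z, mul(add(SSSZ, Z), add(SSSZ, Z)))))))
  step 14: S(S(S(add(mul(add(SSZ, Z), add(SSSZ, Z)), mul(Z, mul(add(SSSZ, Z), add(SSSZ, Z)))))))
  step 15: S(S(S(add(mul(S(add(SZ, Z)), add(SSSZ, Z)), mul(Z, mul(add(SSSZ, Z), add(SSSZ, Z)))))))
  step 16: S(S(S(add(add(add(SSSZ, Z), mul(add(SZ, Z), add(SSSZ, Z))), mul(Z, mul(add(SSSZ, Z), add(SSSZ, Z)))))))
  step 17: S(S(S(add(add(S(add(SSZ, Z)), mul(add(SZ, Z), add(SSSZ, Z))), mul(Z, mul(add(SSSZ, Z), add(SSSZ, Z)))))))
  step 18: S(S(S(add(S(add(add(SSZ, Z), mul(add(SZ, Z), add(SSSZ, Z)))), mul(Z, mul(add(SSSZ, Z), add(SSSZ, Z)))))))
  step 19: S(S(S(S(add(add(add(SSZ, Z), mul(add(SZ, Z), add(SSSZ, Z))), mul(Z, mul(add(SSSZ, Z), add(SSSZ, Z))))))))
  step 20: S(S(S(S(add(add(S(add(SZ, Z)), mul(add(SZ, Z), add(SSSZ, Z))), mul(Z, mul(add(SSSZ, Z), add(SSSZ, Z))))))))
  step 21: S(S(S(S(add(S(add(add(SZ, Z), mul(add(SZ, Z), add(SSSZ, Z)))), mul(Z, mul(add(SSSZ, Z), add(SSSZ, Z))))))))
  step 22: S(S(S(S(S(add(add(add(SZ, Z), mul(add(SZ, Z), add(SSSZ, Z))), mul(Z, mul(add(SSSZ, Z), add(SSSZ, Z)))))))))
  step 23: S(S(S(S(S(add(add(S(add(Z, Z)), mul(add(SZ, Z), add(SSSZ, Z))), mul(Z, mul(add(SSSZ, Z), add(SSSZ, Z)))))))))
  step 24: S(S(S(S(S(add(S(add(add(Z, Z), mul(add(SZ, Z), add(SSSZ, Z)))), mul(Z, mul(add(SSSZ, Z), add(SSSZ, Z)))))))))
  step 25: S(S(S(S(S(S(add(add(add(Z, Z), mul(add(SZ, Z), add(SSSZ, Z))), mul(Z, mul(add(SSSZ, Z), add(SSSZ, Z))))))))))
  step 26: S(S(S(S(S(S(add(add(Z, mul(add(SZ, Z), add(SSSZ, Z))), mul(Z, mul(add(SSSZ, Z), add(SSSZ, Z))))))))))
  step 27: S(S(S(S(S(S(add(mul(add(SZ, Z), add(SSSZ, Z)), mul(Z, mul(add(SSSZ, Z), add(SSSZ, Z))))))))))
  step 28: S(S(S(S(S(S(add(mul(S(add(Z, Z)), add(SSSZ, Z)), mul(Z, mul(add(SSSZ, Z), add(SSSZ, Z))))))))))
  step 29: S(S(S(S(S(S(add(add(add(SSSZ, Z), mul(add(Z, Z), add(SSSZ, Z))), mul(Z, mul(add(SSSZ, Z), add(SSSZ, Z))))))))))
  step 30: S(S(S(S(S(S(add(add(S(add(SSZ, Z)), mul(add(Z, Z), add(SSSZ, Z))), mul(Z, mul(add(SSSZ, Z), add(SSSZ, Z))))))))))
  step 31: S(S(S(S(S(S(add(S(add(add(SSZ, Z), mul(add(Z, Z), add(SSSZ, Z)))), mul(Z, mul(add(SSSZ, Z), add(SSSZ, Z))))))))))
  step 32: S(S(S(S(S(S(S(add(add(add(SSZ, Z), mul(add(Z, Z), add(SSSZ, Z))), mul(Z, mul(add(SSSZ, Z), add(SSSZ, Z)))))))))))
  step 33: S(S(S(S(S(S(S(add(add(S(add(SZ, Z)), mul(add(Z, Z), add(SSSZ, Z))), mul(Z, mul(add(SSSZ, Z), add(SSSZ, Z)))))))))))
  step 34: S(S(S(S(S(S(S(add(S(add(add(SZ, Z), mul(add(Z, Z), add(SSSZ, Z)))), mul(Z, mul(add(SSSZ, Z), add(SSSZ, Z)))))))))))
  step 35: S(S(S(S(S(S(S(S(add(add(add(SZ, Z), mul(add(Z, Z), add(SSSZ, Z))), mul(Z, mul(add(SSSZ, Z), add(SSSZ, Z))))))))))))
  step 36: S(S(S(S(S(S(S(S(add(add(S(add(Z, Z)), mul(add(Z, Z), add(SSSZ, Z))), mul(Z, mul(add(SSSZ, Z), add(SSSZ, Z))))))))))))
  step 37: S(S(S(S(S(S(S(S(add(S(add(add(Z, Z), mul(add(Z, Z), add(SSSZ, Z)))), mul(Z, mul(add(SSSZ, Z), add(SSSZ, Z))))))))))))
  step 38: S(S(S(S(S(S(S(S(S(add(add(add(Z, Z), mul(add(Z, Z), add(SSSZ, Z))), mul(Z, mul(add(SSSZ, Z), add(SSSZ, Z)))))))))))))
  step 39: S(S(S(S(S(S(S(S(S(add(add(Z, mul(add(Z, Z), add(SSSZ, Z))), mul(Z, mul(add(SSSZ, Z), add(SSSZ, Z)))))))))))))
  step 40: S(S(S(S(S(S(S(S(S(add(mul(add(Z, Z), add(SSSZ, Z)), mul(Z, mul(add(SSSZ, Z), add(SSSZ, Z)))))))))))))
  step 41: S(S(S(S(S(S(S(S(S(add(mul(Z, add(SSSZ, Z)), mul(Z, mul(add(SSSZ, Z), add(SSSZ, Z)))))))))))))
  step 42: S(S(S(S(S(S(S(S(S(add(Z, mul(Z, mul(add(SSSZ, Z), add(SSSZ, Z)))))))))))))
  step 43: S(S(S(S(S(S(S(S(S(mul(Z, mul(add(SSSZ, Z), add(SSSZ, Z))))))))))))
  step 44: S^9(Z)

Term B:
  start: add(mul(SSSZ, SSSZ), Z)
  step 1: add(add(SSSZ, mul(SSZ, SSSZ)), Z)
  step 2: add(S(add(SSZ, mul(SSZ, SSSZ))), Z)
  step 3: S(add(add(SSZ, mul(SSZ, SSSZ)), Z))
  step 4: S(add(S(add(SZ, mul(SSZ, SSSZ))), Z))
  step 5: S(S(add(add(SZ, mul(SSZ, SSSZ)), Z)))
  step 6: S(S(add(S(add(Z, mul(SSZ, SSSZ))), Z)))
  step 7: S(S(S(add(add(Z, mul(SSZ, SSSZ)), Z))))
  step 8: S(S(S(add(mul(SSZ, SSSZ), Z))))
  step 9: S(S(S(add(add(SSSZ, mul(SZ, SSSZ)), Z))))
  step 10: S(S(S(add(S(add(SSZ, mul(SZ, SSSZ))), Z))))
  step 11: S(S(S(S(add(add(SSZ, mul(SZ, SSSZ)), Z)))))
  step 12: S(S(S(S(add(S(add(SZ, mul(SZ, SSSZ))), Z)))))
  step 13: S(S(S(S(S(add(add(SZ, mul(SZ, SSSZ)), Z))))))
  step 14: S(S(S(S(S(add(S(add(Z, mul(SZ, SSSZ))), Z))))))
  step 15: S(S(S(S(S(S(add(add(Z, mul(SZ, SSSZ)), Z)))))))
  step 16: S(S(S(S(S(S(add(mul(SZ, SSSZ), Z)))))))
  step 17: S(S(S(S(S(S(add(add(SSSZ, mul(Z, SSSZ)), Z)))))))
  step 18: S(S(S(S(S(S(add(S(add(SSZ, mul(Z, SSSZ))), Z)))))))
  step 19: S(S(S(S(S(S(S(add(add(SSZ, mul(Z, SSSZ)), Z))))))))
  step 20: S(S(S(S(S(S(S(add(S(add(SZ, mul(Z, SSSZ))), Z))))))))
  step 21: S(S(S(S(S(S(S(S(add(add(SZ, mul(Z, SSSZ)), Z)))))))))
  step 22: S(S(S(S(S(S(S(S(add(S(add(Z, mul(Z, SSSZ))), Z)))))))))
  step 23: S(S(S(S(S(S(S(S(S(add(add(Z, mul(Z, SSSZ)), Z))))))))))
  step 24: S(S(S(S(S(S(S(S(S(add(mul(Z, SSSZ), Z))))))))))
  step 25: S(S(S(S(S(S(S(S(S(add(Z, Z))))))))))
  step 26: S^9(Z)

Answer: SAME — A ⇓ S^9(Z), B ⇓ S^9(Z)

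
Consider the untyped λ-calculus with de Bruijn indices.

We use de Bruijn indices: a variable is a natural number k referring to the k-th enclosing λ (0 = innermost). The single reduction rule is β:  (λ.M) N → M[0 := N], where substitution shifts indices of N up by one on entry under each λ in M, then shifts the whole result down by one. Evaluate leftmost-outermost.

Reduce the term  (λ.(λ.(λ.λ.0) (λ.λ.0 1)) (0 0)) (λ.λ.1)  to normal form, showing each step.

  start: (λ.(λ.(λ.λ.0) (λ.λ.0 1)) (0 0)) (λ.λ.1)
  [1] (λ.(λ.λ.0) (λ.λ.0 1)) ((λ.λ.1) (λ.λ.1))
  [2] (λ.λ.0) (λ.λ.0 1)
  [3] λ.0

Answer: normal form = λ.0  (in 3 steps)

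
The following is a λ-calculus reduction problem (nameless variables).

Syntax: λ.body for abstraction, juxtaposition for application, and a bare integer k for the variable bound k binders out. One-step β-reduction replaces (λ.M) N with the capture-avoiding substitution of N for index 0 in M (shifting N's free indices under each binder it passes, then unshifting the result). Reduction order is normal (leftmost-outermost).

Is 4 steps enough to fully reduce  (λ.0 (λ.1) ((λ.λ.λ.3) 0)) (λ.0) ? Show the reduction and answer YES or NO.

  start: (λ.0 (λ.1) ((λ.λ.λ.3) 0)) (λ.0)
  step 1: (λ.0) (λ.λ.0) ((λ.λ.λ.λ.0) (λ.0))
  step 2: (λ.λ.0) ((λ.λ.λ.λ.0) (λ.0))
  step 3: λ.0

Answer: YES — reaches normal form λ.0 in 3 ≤ 4 steps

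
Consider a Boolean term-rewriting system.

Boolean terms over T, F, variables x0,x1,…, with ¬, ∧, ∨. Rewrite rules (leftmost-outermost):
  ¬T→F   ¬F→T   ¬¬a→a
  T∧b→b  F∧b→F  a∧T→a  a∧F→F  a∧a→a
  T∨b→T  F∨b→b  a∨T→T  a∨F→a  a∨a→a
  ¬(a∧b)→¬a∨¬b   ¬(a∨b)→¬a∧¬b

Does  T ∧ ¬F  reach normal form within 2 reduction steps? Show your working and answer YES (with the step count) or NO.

  start: T ∧ ¬F
  step 1: ¬F
  step 2: T

Answer: YES — reaches normal form T in 2 ≤ 2 steps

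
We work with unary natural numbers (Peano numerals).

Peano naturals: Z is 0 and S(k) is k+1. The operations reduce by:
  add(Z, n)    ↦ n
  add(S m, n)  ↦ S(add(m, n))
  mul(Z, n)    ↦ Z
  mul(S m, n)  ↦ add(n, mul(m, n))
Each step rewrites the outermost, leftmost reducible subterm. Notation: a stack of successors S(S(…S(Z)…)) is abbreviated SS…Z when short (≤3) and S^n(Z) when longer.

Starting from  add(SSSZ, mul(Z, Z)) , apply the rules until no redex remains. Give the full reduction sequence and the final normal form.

Answer: normal form = SSSZ  (in 5 steps)

Reduction:
  start: add(SSSZ, mul(Z, Z))
  →1  S(add(SSZ, mul(Z, Z)))
  →2  S(S(add(SZ, mul(Z, Z))))
  →3  S(S(S(add(Z, mul(Z, Z)))))
  →4  S(S(S(mul(Z, Z))))
  →5  SSSZ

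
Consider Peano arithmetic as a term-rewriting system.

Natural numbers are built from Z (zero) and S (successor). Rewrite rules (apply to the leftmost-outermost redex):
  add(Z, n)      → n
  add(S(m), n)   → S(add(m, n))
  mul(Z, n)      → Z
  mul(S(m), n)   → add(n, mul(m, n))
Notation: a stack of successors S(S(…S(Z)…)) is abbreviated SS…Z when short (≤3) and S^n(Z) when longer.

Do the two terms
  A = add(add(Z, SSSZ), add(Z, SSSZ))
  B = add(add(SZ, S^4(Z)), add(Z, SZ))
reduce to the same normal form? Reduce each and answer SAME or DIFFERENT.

Term A:
  start: add(add(Z, SSSZ), add(Z, SSSZ))
  step 1: add(SSSZ, add(Z, SSSZ))
  step 2: S(add(SSZ, add(Z, SSSZ)))
  step 3: S(S(add(SZ, add(Z, SSSZ))))
  step 4: S(S(S(add(Z, add(Z, SSSZ)))))
  step 5: S(S(S(add(Z, SSSZ))))
  step 6: S^6(Z)

Term B:
  start: add(add(SZ, S^4(Z)), add(Z, SZ))
  step 1: add(S(add(Z, S^4(Z))), add(Z, SZ))
  step 2: S(add(add(Z, S^4(Z)), add(Z, SZ)))
  step 3: S(add(S^4(Z), add(Z, SZ)))
  step 4: S(S(add(SSSZ, add(Z, SZ))))
  step 5: S(S(S(add(SSZ, add(Z, SZ)))))
  step 6: S(S(S(S(add(SZ, add(Z, SZ))))))
  step 7: S(S(S(S(S(add(Z, add(Z, SZ)))))))
  step 8: S(S(S(S(S(add(Z, SZ))))))
  step 9: S^6(Z)

Answer: SAME — A ⇓ S^6(Z), B ⇓ S^6(Z)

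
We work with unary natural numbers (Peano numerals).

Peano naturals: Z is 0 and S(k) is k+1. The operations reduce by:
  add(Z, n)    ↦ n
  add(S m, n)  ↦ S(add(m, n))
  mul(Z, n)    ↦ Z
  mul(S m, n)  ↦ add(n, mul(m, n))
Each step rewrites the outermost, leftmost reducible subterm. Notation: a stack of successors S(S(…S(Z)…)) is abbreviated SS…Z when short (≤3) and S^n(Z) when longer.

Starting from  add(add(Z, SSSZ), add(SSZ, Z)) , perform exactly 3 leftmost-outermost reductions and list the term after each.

  start: add(add(Z, SSSZ), add(SSZ, Z))
  [1] add(SSSZ, add(SSZ, Z))
  [2] S(add(SSZ, add(SSZ, Z)))
  [3] S(S(add(SZ, add(SSZ, Z))))

Answer: after 3 steps: S(S(add(SZ, add(SSZ, Z))))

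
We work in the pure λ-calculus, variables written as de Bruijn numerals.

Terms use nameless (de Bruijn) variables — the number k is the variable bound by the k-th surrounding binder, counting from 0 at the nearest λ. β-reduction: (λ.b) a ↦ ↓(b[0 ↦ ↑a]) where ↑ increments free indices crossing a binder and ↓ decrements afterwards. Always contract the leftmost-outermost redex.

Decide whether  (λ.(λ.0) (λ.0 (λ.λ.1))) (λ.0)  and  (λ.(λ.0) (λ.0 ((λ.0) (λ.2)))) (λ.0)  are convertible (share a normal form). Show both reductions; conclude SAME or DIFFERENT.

Answer: DIFFERENT — A ⇓ λ.0 (λ.λ.1), B ⇓ λ.0 (λ.λ.0)

Reduction:
Term A:
  start: (λ.(λ.0) (λ.0 (λ.λ.1))) (λ.0)
  [1] (λ.0) (λ.0 (λ.λ.1))
  [2] λ.0 (λ.λ.1)

Term B:
  start: (λ.(λ.0) (λ.0 ((λ.0) (λ.2)))) (λ.0)
  [1] (λ.0) (λ.0 ((λ.0) (λ.λ.0)))
  [2] λ.0 ((λ.0) (λ.λ.0))
  [3] λ.0 (λ.λ.0)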